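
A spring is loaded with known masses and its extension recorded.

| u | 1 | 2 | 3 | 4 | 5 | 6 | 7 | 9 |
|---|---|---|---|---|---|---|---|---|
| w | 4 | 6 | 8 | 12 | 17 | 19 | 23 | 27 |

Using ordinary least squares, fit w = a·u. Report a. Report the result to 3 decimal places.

From the data, Σu·u = 221.
Moment sums: Σu·w = 691.
So MᵀM·[a]ᵀ = Mᵀw: [[221]]·[a]ᵀ = [691]ᵀ.
a = 691/221 = 3.1267.

a = 3.127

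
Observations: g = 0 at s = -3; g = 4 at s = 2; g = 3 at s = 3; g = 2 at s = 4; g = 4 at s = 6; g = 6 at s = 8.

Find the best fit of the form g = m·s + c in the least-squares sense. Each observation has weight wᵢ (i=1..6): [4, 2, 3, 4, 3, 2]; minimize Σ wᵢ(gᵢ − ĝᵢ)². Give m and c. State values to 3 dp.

The normal equations are: 371·m + 51·c = 243;  51·m + 18·c = 49.
Δ = 371·18 − 51² = 4077.
m = (243·18 − 51·49)/4077 = 625/1359; c = (371·49 − 51·243)/4077 = 5786/4077.

m = 0.460, c = 1.419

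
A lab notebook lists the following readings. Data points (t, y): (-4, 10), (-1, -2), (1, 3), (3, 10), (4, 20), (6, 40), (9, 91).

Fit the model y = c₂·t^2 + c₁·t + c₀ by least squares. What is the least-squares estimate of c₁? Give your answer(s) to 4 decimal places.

c₁ = 1.1309

Compute the Gram sums: Σt^2·t^2 = 8452, Σt^2·t = 972, Σt^2 = 160, Σt·t = 160, Σt = 18, Σ1 = 7.
For Xᵀy: Σt^2·y = 9382, Σt·y = 1134, Σy = 172.
Solving the 3×3 system (Gaussian elimination) gives c₂ = 33841/33688, c₁ = 38097/33688, c₀ = -21855/16844.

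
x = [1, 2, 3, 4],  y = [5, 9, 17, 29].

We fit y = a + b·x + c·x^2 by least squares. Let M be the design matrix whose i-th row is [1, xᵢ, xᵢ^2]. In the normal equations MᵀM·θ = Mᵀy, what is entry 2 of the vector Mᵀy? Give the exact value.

Entry 2 ↔ basis x, so (Mᵀy)_{2} = Σᵢ (x)·yᵢ = (1)·(5) + (2)·(9) + (3)·(17) + (4)·(29) = 190.

190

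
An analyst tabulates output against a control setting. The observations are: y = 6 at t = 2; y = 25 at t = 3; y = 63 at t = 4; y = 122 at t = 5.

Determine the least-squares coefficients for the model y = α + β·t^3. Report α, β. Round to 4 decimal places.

Entries of AᵀA: Σ1 = 4, Σt^3 = 224, Σt^3·t^3 = 20514.
And Σy = 216, Σt^3·y = 20005.
Determinant 4·20514 − 224² = 31880.
α = (216·20514 − 224·20005)/31880 = -6262/3985; β = (4·20005 − 224·216)/31880 = 7909/7970.

α = -1.5714, β = 0.9923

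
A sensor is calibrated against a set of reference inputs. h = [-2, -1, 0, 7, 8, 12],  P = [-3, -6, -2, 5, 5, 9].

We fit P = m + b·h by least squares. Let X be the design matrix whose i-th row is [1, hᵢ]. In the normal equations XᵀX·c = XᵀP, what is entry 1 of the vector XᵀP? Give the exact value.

8

Entry 1 ↔ basis 1, so (XᵀP)_{1} = Σᵢ Pᵢ = (1)·(-3) + (1)·(-6) + (1)·(-2) + (1)·(5) + (1)·(5) + (1)·(9) = 8.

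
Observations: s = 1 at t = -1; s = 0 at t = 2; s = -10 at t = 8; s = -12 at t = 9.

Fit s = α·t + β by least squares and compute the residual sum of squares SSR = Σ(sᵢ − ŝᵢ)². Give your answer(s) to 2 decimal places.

SSR = 5.33

The normal equations are: 150·α + 18·β = -189;  18·α + 4·β = -21.
(Σt·t = 150, Σt = 18, Σ1 = 4, Σt·s = -189, Σs = -21.)
Δ = 150·4 − 18² = 276.
α = ((-189)·4 − 18·(-21))/276 = -63/46; β = (150·(-21) − 18·(-189))/276 = 21/23.
Residuals: -59/46, 42/23, 1/23, -27/46; SSR = 245/46.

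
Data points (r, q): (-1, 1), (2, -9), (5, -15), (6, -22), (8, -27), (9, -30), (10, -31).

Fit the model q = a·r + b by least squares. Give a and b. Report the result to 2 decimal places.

From the data, Σr·r = 311, Σr = 39, Σ1 = 7.
Moment sums: Σr·q = -1022, Σq = -133.
XᵀX·[a, b]ᵀ = Xᵀq becomes [[311, 39]; [39, 7]]·[a, b]ᵀ = [-1022, -133]ᵀ.
Determinant 311·7 − 39² = 656.
a = ((-1022)·7 − 39·(-133))/656 = -1967/656; b = (311·(-133) − 39·(-1022))/656 = -1505/656.

a = -3.00, b = -2.29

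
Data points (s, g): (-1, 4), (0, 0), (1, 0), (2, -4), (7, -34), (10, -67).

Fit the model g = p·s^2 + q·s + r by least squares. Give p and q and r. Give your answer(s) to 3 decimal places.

p = -0.531, q = -1.517, r = 1.675

Normal-equation sums: Σs^2·s^2 = 12419, Σs^2·s = 1351, Σs^2 = 155, Σs·s = 155, Σs = 19, Σ1 = 6.
Moment sums: Σs^2·g = -8378, Σs·g = -920, Σg = -101.
XᵀX·[p, q, r]ᵀ = Xᵀg becomes [[12419, 1351, 155]; [1351, 155, 19]; [155, 19, 6]]·[p, q, r]ᵀ = [-8378, -920, -101]ᵀ.
Row-reducing yields p = -92503/174360, q = -264433/174360, r = 24331/14530.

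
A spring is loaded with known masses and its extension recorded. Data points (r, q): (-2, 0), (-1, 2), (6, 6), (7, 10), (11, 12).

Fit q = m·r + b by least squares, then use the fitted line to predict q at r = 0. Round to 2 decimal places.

The normal system AᵀA·[m, b]ᵀ = Aᵀq is [[211, 21]; [21, 5]]·[m, b]ᵀ = [236, 30]ᵀ.
Determinant 211·5 − 21² = 614.
m = (236·5 − 21·30)/614 = 275/307; b = (211·30 − 21·236)/614 = 687/307.
At r = 0: q̂ = (275/307)·(0) + (687/307)·(1) = 687/307.

q̂ = 2.24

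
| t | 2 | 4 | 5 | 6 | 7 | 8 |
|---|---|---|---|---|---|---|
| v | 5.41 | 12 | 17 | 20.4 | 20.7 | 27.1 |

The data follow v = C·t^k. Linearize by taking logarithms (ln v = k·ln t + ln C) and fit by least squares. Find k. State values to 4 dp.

k = 1.1407

Taking logs, ln v = k·ln t + ln C, so regress ln v on ln t.
Σln t = 9.5060, Σ(ln t)² = 16.3136, Σln v = 16.3516, Σln t·ln v = 27.3356.
Equations: 16.3136·k + 9.5060·ln C = 27.3356;  9.5060·k + 6·ln C = 16.3516.
Slope k = (n·Σln t·ln v − Σln t·Σln v)/(n·Σ(ln t)² − (Σln t)²) = (6·27.3356 − 9.5060·16.3516)/7.5177 = 1.14070; ln C = (Σln v − k·Σln t)/n = 0.91801.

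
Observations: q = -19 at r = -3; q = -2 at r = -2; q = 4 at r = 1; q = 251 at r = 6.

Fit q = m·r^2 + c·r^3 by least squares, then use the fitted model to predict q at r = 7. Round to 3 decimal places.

Normal-equation sums: Σr^2·r^2 = 1394, Σr^2·r^3 = 7502, Σr^3·r^3 = 47450.
And Σr^2·q = 8861, Σr^3·q = 54749.
AᵀA·[m, c]ᵀ = Aᵀq becomes [[1394, 7502]; [7502, 47450]]·[m, c]ᵀ = [8861, 54749]ᵀ.
Eliminating c: 47450·(row 1) − 7502·(row 2) gives 9865296·m = 47450·8861 − 7502·54749 = 9727452, so m = 38601/39148.
Then c = (54749 − 7502·(38601/39148))/47450 = 39067/39148.
At r = 7: q̂ = (38601/39148)·(49) + (39067/39148)·(343) = 7645715/19574.

q̂ = 390.606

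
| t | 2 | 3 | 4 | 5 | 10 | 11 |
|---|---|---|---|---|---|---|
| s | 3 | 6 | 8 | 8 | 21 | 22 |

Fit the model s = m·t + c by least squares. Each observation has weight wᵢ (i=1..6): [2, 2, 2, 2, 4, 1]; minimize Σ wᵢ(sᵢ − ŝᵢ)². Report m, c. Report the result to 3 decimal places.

m = 2.189, c = -1.303

The normal equations are: 629·m + 79·c = 1274;  79·m + 13·c = 156.
(Σwᵢ·t·t = 629, Σwᵢ·t = 79, Σwᵢ·1 = 13, Σwᵢ·t·s = 1274, Σwᵢ·s = 156.)
det = 629·13 − 79² = 1936.
m = (1274·13 − 79·156)/1936 = 2119/968; c = (629·156 − 79·1274)/1936 = -1261/968.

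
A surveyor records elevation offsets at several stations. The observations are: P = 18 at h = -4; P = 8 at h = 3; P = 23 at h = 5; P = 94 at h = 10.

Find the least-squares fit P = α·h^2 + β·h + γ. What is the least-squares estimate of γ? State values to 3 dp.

γ = 0.613

With design matrix X, XᵀX = [[10962, 1088, 150]; [1088, 150, 14]; [150, 14, 4]] and XᵀP = [10335, 1007, 143]ᵀ.
Inverting the 3×3 Gram matrix, [α, β, γ]ᵀ = [2819/2884, -1251/2884, 1769/2884]ᵀ.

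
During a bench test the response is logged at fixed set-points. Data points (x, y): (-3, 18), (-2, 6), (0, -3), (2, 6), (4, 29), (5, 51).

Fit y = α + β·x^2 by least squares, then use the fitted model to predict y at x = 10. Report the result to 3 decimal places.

ŷ = 208.506

From the data, Σ1 = 6, Σx^2 = 58, Σx^2·x^2 = 994.
Moment sums: Σy = 107, Σx^2·y = 1949.
det = 6·994 − 58² = 2600.
α = (107·994 − 58·1949)/2600 = -1671/650; β = (6·1949 − 58·107)/2600 = 686/325.
At x = 10: ŷ = (-1671/650)·(1) + (686/325)·(100) = 135529/650.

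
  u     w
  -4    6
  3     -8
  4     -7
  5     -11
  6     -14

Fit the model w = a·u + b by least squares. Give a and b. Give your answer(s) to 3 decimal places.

a = -1.908, b = -1.459

Normal-equation sums: Σu·u = 102, Σu = 14, Σ1 = 5.
Moment sums: Σu·w = -215, Σw = -34.
Normal equations: [[102, 14]; [14, 5]]·[a, b]ᵀ = [-215, -34]ᵀ.
Eliminating b: 5·(row 1) − 14·(row 2) gives 314·a = 5·(-215) − 14·(-34) = -599, so a = -599/314.
Then b = ((-34) − 14·(-599/314))/5 = -229/157.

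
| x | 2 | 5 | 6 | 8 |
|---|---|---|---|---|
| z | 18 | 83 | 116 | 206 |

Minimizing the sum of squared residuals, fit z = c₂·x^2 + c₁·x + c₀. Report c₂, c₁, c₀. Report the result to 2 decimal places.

From the data, Σx^2·x^2 = 6033, Σx^2·x = 861, Σx^2 = 129, Σx·x = 129, Σx = 21, Σ1 = 4.
Moment sums: Σx^2·z = 19507, Σx·z = 2795, Σz = 423.
Normal equations: [[6033, 861, 129]; [861, 129, 21]; [129, 21, 4]]·[c₂, c₁, c₀]ᵀ = [19507, 2795, 423]ᵀ.
Inverting the 3×3 Gram matrix, [c₂, c₁, c₀]ᵀ = [33/10, -257/150, 208/25]ᵀ.

c₂ = 3.30, c₁ = -1.71, c₀ = 8.32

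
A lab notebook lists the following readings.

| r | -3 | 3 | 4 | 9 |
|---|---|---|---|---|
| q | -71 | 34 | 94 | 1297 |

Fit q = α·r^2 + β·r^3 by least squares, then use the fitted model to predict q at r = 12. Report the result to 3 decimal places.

Normal-equation sums: Σr^2·r^2 = 6979, Σr^2·r^3 = 60073, Σr^3·r^3 = 536995.
For Xᵀq: Σr^2·q = 106228, Σr^3·q = 954364.
XᵀX·[α, β]ᵀ = Xᵀq becomes [[6979, 60073]; [60073, 536995]]·[α, β]ᵀ = [106228, 954364]ᵀ.
Eliminating β: 536995·(row 1) − 60073·(row 2) gives 138922776·α = 536995·106228 − 60073·954364 = -287603712, so α = -3994496/1929483.
Then β = (954364 − 60073·(-3994496/1929483))/536995 = 3875996/1929483.
At r = 12: q̂ = (-3994496/1929483)·(144) + (3875996/1929483)·(1728) = 680279296/214387.

q̂ = 3173.137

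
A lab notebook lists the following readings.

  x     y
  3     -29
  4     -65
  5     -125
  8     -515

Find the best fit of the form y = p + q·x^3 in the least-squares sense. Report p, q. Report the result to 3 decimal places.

Normal-equation sums: Σ1 = 4, Σx^3 = 728, Σx^3·x^3 = 282594.
Right-hand side: Σy = -734, Σx^3·y = -284248.
So AᵀA·[p, q]ᵀ = Aᵀy: [[4, 728]; [728, 282594]]·[p, q]ᵀ = [-734, -284248]ᵀ.
Determinant 4·282594 − 728² = 600392.
p = ((-734)·282594 − 728·(-284248))/600392 = -9451/11546; q = (4·(-284248) − 728·(-734))/600392 = -75330/75049.

p = -0.819, q = -1.004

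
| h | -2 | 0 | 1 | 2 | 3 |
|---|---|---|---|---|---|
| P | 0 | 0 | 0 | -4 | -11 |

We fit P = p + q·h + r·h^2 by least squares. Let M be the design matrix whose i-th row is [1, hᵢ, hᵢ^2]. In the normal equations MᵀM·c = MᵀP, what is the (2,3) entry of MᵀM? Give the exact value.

28

Row 2 ↔ basis h, column 3 ↔ basis h^2, so (MᵀM)_{2,3} = Σᵢ (h)·(h^2) = (-2)·(4) + (0)·(0) + (1)·(1) + (2)·(4) + (3)·(9) = 28.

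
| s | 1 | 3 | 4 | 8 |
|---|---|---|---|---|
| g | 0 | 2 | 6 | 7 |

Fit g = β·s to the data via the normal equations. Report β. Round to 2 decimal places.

XᵀX·[β]ᵀ = Xᵀg reads: 90·β = 86.
β = 86/90 = 0.955556.

β = 0.96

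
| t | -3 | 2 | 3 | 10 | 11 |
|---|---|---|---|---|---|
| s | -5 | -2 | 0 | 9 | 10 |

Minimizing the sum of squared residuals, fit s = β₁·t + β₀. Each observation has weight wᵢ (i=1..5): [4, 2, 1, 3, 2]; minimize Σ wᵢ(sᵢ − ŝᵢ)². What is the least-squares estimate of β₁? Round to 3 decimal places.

The normal equations are: 595·β₁ + 47·β₀ = 542;  47·β₁ + 12·β₀ = 23.
(Σwᵢ·t·t = 595, Σwᵢ·t = 47, Σwᵢ·1 = 12, Σwᵢ·t·s = 542, Σwᵢ·s = 23.)
Eliminating β₀: 12·(row 1) − 47·(row 2) gives 4931·β₁ = 12·542 − 47·23 = 5423, so β₁ = 5423/4931.
Then β₀ = (23 − 47·(5423/4931))/12 = -11789/4931.

β₁ = 1.100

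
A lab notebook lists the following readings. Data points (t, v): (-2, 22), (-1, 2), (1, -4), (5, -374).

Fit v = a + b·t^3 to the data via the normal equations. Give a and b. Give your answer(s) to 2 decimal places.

a = -1.30, b = -2.98

Normal-equation sums: Σ1 = 4, Σt^3 = 117, Σt^3·t^3 = 15691.
Moment sums: Σv = -354, Σt^3·v = -46932.
So XᵀX·[a, b]ᵀ = Xᵀv: [[4, 117]; [117, 15691]]·[a, b]ᵀ = [-354, -46932]ᵀ.
Eliminating b: 15691·(row 1) − 117·(row 2) gives 49075·a = 15691·(-354) − 117·(-46932) = -63570, so a = -978/755.
Then b = ((-46932) − 117·(-978/755))/15691 = -29262/9815.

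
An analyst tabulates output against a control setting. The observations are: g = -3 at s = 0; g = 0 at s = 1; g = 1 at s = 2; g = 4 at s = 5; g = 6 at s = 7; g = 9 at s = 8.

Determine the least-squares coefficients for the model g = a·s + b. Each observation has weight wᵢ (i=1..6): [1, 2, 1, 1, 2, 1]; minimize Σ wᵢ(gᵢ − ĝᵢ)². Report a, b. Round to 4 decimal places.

a = 1.2196, b = -1.8508

The normal system XᵀWX·[a, b]ᵀ = XᵀWg is [[193, 31]; [31, 8]]·[a, b]ᵀ = [178, 23]ᵀ.
Eliminating b: 8·(row 1) − 31·(row 2) gives 583·a = 8·178 − 31·23 = 711, so a = 711/583.
Then b = (23 − 31·(711/583))/8 = -1079/583.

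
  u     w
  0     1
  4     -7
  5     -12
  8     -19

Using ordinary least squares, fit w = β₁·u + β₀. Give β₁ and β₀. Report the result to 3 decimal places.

β₁ = -2.527, β₀ = 1.489

MᵀM·[β₁, β₀]ᵀ = Mᵀw reads: 105·β₁ + 17·β₀ = -240;  17·β₁ + 4·β₀ = -37.
(Σu·u = 105, Σu = 17, Σ1 = 4, Σu·w = -240, Σw = -37.)
det = 105·4 − 17² = 131.
β₁ = ((-240)·4 − 17·(-37))/131 = -331/131; β₀ = (105·(-37) − 17·(-240))/131 = 195/131.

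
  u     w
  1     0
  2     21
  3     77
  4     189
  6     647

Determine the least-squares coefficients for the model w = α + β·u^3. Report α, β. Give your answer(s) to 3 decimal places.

α = -3.484, β = 3.011

The normal equations are: 5·α + 316·β = 934;  316·α + 51546·β = 154095.
(Σ1 = 5, Σu^3 = 316, Σu^3·u^3 = 51546, Σw = 934, Σu^3·w = 154095.)
Δ = 5·51546 − 316² = 157874.
α = (934·51546 − 316·154095)/157874 = -275028/78937; β = (5·154095 − 316·934)/157874 = 475331/157874.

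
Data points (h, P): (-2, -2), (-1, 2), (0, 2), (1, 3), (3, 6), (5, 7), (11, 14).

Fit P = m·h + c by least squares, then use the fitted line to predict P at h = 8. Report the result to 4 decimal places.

With design matrix A, AᵀA = [[161, 17]; [17, 7]] and AᵀP = [212, 32]ᵀ.
Δ = 161·7 − 17² = 838.
m = (212·7 − 17·32)/838 = 470/419; c = (161·32 − 17·212)/838 = 774/419.
At h = 8: P̂ = (470/419)·(8) + (774/419)·(1) = 4534/419.

P̂ = 10.8210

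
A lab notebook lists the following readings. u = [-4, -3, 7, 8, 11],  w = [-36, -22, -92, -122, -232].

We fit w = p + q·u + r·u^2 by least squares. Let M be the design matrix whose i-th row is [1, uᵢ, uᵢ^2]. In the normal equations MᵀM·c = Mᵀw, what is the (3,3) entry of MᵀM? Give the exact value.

Row 3 ↔ basis u^2, column 3 ↔ basis u^2, so (MᵀM)_{3,3} = Σᵢ (u^2)·(u^2) = (16)·(16) + (9)·(9) + (49)·(49) + (64)·(64) + (121)·(121) = 21475.

21475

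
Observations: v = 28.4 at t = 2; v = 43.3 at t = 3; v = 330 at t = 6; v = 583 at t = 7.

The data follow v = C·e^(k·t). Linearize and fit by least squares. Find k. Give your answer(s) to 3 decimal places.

k = 0.624

Let Y = ln v. Fitting Y = k·t + ln C by least squares:
XᵀX = [[98.0000, 18.0000]; [18.0000, 4]], rhs = [97.3691, 19.2818]ᵀ  (here Σt = 18.0000, Σ(t)² = 98.0000, Σln v = 19.2818, Σt·ln v = 97.3691).
Slope k = (n·Σt·ln v − Σt·Σln v)/(n·Σ(t)² − (Σt)²) = (4·97.3691 − 18.0000·19.2818)/68.0000 = 0.62358; ln C = (Σln v − k·Σt)/n = 2.01433.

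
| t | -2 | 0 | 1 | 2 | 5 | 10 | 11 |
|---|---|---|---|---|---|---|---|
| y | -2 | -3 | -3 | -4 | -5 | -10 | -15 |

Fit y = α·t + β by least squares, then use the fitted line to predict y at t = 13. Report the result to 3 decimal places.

ŷ = -14.182

From the data, Σt·t = 255, Σt = 27, Σ1 = 7.
Right-hand side: Σt·y = -297, Σy = -42.
Normal equations: [[255, 27]; [27, 7]]·[α, β]ᵀ = [-297, -42]ᵀ.
Determinant 255·7 − 27² = 1056.
α = ((-297)·7 − 27·(-42))/1056 = -315/352; β = (255·(-42) − 27·(-297))/1056 = -897/352.
At t = 13: ŷ = (-315/352)·(13) + (-897/352)·(1) = -156/11.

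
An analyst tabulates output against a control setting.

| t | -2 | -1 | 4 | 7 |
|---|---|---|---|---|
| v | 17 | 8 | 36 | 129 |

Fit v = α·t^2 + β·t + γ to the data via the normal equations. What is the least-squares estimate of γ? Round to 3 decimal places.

γ = 0.045

Sums needed: Σt^2·t^2 = 2674, Σt^2·t = 398, Σt^2 = 70, Σt·t = 70, Σt = 8, Σ1 = 4.
Moment sums: Σt^2·v = 6973, Σt·v = 1005, Σv = 190.
So MᵀM·[α, β, γ]ᵀ = Mᵀv: [[2674, 398, 70]; [398, 70, 8]; [70, 8, 4]]·[α, β, γ]ᵀ = [6973, 1005, 190]ᵀ.
Inverting the 3×3 Gram matrix, [α, β, γ]ᵀ = [5957/1947, -3951/1298, 8/177]ᵀ.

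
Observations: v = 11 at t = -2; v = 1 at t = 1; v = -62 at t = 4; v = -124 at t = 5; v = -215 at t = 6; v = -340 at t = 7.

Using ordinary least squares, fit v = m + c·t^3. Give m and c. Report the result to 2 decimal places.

The normal equations are: 6·m + 741·c = -729;  741·m + 184091·c = -182615.
(Σ1 = 6, Σt^3 = 741, Σt^3·t^3 = 184091, Σv = -729, Σt^3·v = -182615.)
Δ = 6·184091 − 741² = 555465.
m = ((-729)·184091 − 741·(-182615))/555465 = 19568/9745; c = (6·(-182615) − 741·(-729))/555465 = -185167/185155.

m = 2.01, c = -1.00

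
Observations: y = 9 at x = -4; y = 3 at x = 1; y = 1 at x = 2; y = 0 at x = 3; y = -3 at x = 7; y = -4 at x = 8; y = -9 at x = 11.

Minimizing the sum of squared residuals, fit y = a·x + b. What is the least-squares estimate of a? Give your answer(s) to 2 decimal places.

a = -1.13

The normal system AᵀA·[a, b]ᵀ = Aᵀy is [[264, 28]; [28, 7]]·[a, b]ᵀ = [-183, -3]ᵀ.
det = 264·7 − 28² = 1064.
a = ((-183)·7 − 28·(-3))/1064 = -9/8; b = (264·(-3) − 28·(-183))/1064 = 57/14.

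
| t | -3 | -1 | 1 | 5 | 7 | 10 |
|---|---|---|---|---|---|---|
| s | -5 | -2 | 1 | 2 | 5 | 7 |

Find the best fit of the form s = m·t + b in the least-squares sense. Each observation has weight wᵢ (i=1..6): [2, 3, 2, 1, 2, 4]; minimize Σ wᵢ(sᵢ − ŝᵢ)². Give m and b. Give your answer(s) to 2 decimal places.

m = 0.85, b = -1.32

Compute the Gram sums: Σwᵢ·t·t = 546, Σwᵢ·t = 52, Σwᵢ·1 = 14.
Right-hand side: Σwᵢ·t·s = 398, Σwᵢ·s = 26.
So XᵀWX·[m, b]ᵀ = XᵀWs: [[546, 52]; [52, 14]]·[m, b]ᵀ = [398, 26]ᵀ.
det = 546·14 − 52² = 4940.
m = (398·14 − 52·26)/4940 = 211/247; b = (546·26 − 52·398)/4940 = -25/19.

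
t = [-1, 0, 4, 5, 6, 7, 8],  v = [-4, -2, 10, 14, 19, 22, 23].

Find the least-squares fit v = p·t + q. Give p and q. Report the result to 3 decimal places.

p = 3.194, q = -1.516

With design matrix A, AᵀA = [[191, 29]; [29, 7]] and Aᵀv = [566, 82]ᵀ.
Eliminating q: 7·(row 1) − 29·(row 2) gives 496·p = 7·566 − 29·82 = 1584, so p = 99/31.
Then q = (82 − 29·(99/31))/7 = -47/31.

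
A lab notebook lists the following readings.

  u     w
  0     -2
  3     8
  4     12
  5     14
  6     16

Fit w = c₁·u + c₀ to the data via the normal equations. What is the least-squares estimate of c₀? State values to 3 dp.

c₀ = -1.472

Sums needed: Σu·u = 86, Σu = 18, Σ1 = 5.
Right-hand side: Σu·w = 238, Σw = 48.
XᵀX·[c₁, c₀]ᵀ = Xᵀw becomes [[86, 18]; [18, 5]]·[c₁, c₀]ᵀ = [238, 48]ᵀ.
det = 86·5 − 18² = 106.
c₁ = (238·5 − 18·48)/106 = 163/53; c₀ = (86·48 − 18·238)/106 = -78/53.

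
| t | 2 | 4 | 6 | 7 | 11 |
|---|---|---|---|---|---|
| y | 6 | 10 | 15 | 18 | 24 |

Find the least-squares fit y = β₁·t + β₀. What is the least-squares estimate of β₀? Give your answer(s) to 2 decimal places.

β₀ = 2.34

The normal equations are: 226·β₁ + 30·β₀ = 532;  30·β₁ + 5·β₀ = 73.
Determinant 226·5 − 30² = 230.
β₁ = (532·5 − 30·73)/230 = 47/23; β₀ = (226·73 − 30·532)/230 = 269/115.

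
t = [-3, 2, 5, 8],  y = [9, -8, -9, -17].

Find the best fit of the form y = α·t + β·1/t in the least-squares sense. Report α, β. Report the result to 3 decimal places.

α = -1.873, β = -8.237

Sums needed: Σt·t = 102, Σt·1/t = 4, Σ1/t·1/t = 6001/14400.
And Σt·y = -224, Σ1/t·y = -437/40.
So AᵀA·[α, β]ᵀ = Aᵀy: [[102, 4]; [4, 6001/14400]]·[α, β]ᵀ = [-224, -437/40]ᵀ.
det = 102·(6001/14400) − 4² = 63617/2400.
α = ((-224)·(6001/14400) − 4·(-437/40))/(63617/2400) = -357472/190851; β = (102·(-437/40) − 4·(-224))/(63617/2400) = -524040/63617.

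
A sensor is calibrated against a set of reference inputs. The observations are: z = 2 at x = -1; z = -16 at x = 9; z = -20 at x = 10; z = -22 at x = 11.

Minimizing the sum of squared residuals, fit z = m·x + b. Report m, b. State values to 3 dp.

m = -1.962, b = 0.226

The normal equations are: 303·m + 29·b = -588;  29·m + 4·b = -56.
Eliminating b: 4·(row 1) − 29·(row 2) gives 371·m = 4·(-588) − 29·(-56) = -728, so m = -104/53.
Then b = ((-56) − 29·(-104/53))/4 = 12/53.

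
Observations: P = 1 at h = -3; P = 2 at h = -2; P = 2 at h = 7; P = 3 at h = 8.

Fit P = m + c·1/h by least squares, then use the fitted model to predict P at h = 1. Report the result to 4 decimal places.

With design matrix M, MᵀM = [[4, -95/168]; [-95/168, 11209/28224]] and MᵀP = [8, -113/168]ᵀ.
det = 4·(11209/28224) − (-95/168)² = 3979/3136.
m = (8·(11209/28224) − (-95/168)·(-113/168))/(3979/3136) = 78937/35811; c = (4·(-113/168) − (-95/168)·8)/(3979/3136) = 17248/11937.
At h = 1: P̂ = (78937/35811)·(1) + (17248/11937)·(1) = 130681/35811.

P̂ = 3.6492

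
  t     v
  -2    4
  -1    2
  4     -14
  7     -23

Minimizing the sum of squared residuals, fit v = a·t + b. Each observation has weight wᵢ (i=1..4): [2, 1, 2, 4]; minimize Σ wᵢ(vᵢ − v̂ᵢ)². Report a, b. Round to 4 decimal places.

a = -3.0341, b = -1.7713

The normal equations are: 237·a + 31·b = -774;  31·a + 9·b = -110.
(Σwᵢ·t·t = 237, Σwᵢ·t = 31, Σwᵢ·1 = 9, Σwᵢ·t·v = -774, Σwᵢ·v = -110.)
Determinant 237·9 − 31² = 1172.
a = ((-774)·9 − 31·(-110))/1172 = -889/293; b = (237·(-110) − 31·(-774))/1172 = -519/293.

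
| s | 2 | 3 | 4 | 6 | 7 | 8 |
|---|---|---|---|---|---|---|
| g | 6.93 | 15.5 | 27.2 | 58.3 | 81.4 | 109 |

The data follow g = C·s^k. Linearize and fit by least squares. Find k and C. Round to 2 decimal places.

Let Y = ln g. Fitting Y = k·ln s + ln C by least squares:
Σln s = 8.9952, Σ(ln s)² = 14.9303, Σln g = 21.1362, Σln s·ln g = 34.5329.
Equations: 14.9303·k + 8.9952·ln C = 34.5329;  8.9952·k + 6·ln C = 21.1362.
Δ = 14.9303·6 − (8.9952)² = 8.6686; k = (34.5329·6 − 8.9952·21.1362)/8.6686 = 1.96961, ln C = (14.9303·21.1362 − 8.9952·34.5329)/8.6686 = 0.56988, so C = exp(0.56988) = 1.76806.

k = 1.97, C = 1.77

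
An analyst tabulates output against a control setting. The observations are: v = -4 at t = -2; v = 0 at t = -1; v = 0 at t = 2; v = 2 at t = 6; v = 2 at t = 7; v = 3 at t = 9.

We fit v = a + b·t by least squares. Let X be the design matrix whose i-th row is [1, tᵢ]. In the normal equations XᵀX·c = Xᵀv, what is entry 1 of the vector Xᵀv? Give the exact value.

3

Entry 1 ↔ basis 1, so (Xᵀv)_{1} = Σᵢ vᵢ = (1)·(-4) + (1)·(0) + (1)·(0) + (1)·(2) + (1)·(2) + (1)·(3) = 3.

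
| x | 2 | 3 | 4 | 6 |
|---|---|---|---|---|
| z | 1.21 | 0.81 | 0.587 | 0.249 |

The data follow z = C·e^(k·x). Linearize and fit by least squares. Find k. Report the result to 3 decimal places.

k = -0.393

Taking logs, ln z = k·x + ln C, so regress ln z on x.
AᵀA = [[65.0000, 15.0000]; [15.0000, 4]], rhs = [-10.7237, -1.9431]ᵀ  (here Σx = 15.0000, Σ(x)² = 65.0000, Σln z = -1.9431, Σx·ln z = -10.7237).
Solving (det = 35.0000): k = -0.39279, ln C = 0.98718.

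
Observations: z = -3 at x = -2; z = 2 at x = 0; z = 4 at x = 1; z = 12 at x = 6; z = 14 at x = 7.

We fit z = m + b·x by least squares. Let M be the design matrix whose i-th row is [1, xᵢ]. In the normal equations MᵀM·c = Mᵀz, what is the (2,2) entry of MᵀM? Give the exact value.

90

Row 2 ↔ basis x, column 2 ↔ basis x, so (MᵀM)_{2,2} = Σᵢ (x)·(x) = (-2)·(-2) + (0)·(0) + (1)·(1) + (6)·(6) + (7)·(7) = 90.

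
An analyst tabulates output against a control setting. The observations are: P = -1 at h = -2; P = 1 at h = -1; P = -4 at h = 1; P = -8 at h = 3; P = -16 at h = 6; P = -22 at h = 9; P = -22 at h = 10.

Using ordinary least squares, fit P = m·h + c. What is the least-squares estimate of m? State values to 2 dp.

From the data, Σh·h = 232, Σh = 26, Σ1 = 7.
Moment sums: Σh·P = -541, ΣP = -72.
Eliminating c: 7·(row 1) − 26·(row 2) gives 948·m = 7·(-541) − 26·(-72) = -1915, so m = -1915/948.
Then c = ((-72) − 26·(-1915/948))/7 = -1319/474.

m = -2.02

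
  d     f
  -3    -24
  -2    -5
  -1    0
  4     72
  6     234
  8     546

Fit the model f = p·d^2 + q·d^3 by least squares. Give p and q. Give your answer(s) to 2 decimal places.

With design matrix A, AᵀA = [[5746, 41292]; [41292, 313690]] and Aᵀf = [44284, 335392]ᵀ.
Eliminating q: 313690·(row 1) − 41292·(row 2) gives 97433476·p = 313690·44284 − 41292·335392 = 42441496, so p = 10610374/24358369.
Then q = (335392 − 41292·(10610374/24358369))/313690 = 24646876/24358369.

p = 0.44, q = 1.01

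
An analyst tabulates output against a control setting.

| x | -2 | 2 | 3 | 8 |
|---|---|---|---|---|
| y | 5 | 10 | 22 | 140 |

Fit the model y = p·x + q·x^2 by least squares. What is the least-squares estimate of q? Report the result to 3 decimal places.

The normal system AᵀA·[p, q]ᵀ = Aᵀy is [[81, 539]; [539, 4209]]·[p, q]ᵀ = [1196, 9218]ᵀ.
det = 81·4209 − 539² = 50408.
p = (1196·4209 − 539·9218)/50408 = 32731/25204; q = (81·9218 − 539·1196)/50408 = 51007/25204.

q = 2.024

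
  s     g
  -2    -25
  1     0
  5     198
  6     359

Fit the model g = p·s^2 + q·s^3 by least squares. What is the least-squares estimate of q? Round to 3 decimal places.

q = 2.034

Compute the Gram sums: Σs^2·s^2 = 1938, Σs^2·s^3 = 10870, Σs^3·s^3 = 62346.
Moment sums: Σs^2·g = 17774, Σs^3·g = 102494.
Normal equations: [[1938, 10870]; [10870, 62346]]·[p, q]ᵀ = [17774, 102494]ᵀ.
det = 1938·62346 − 10870² = 2669648.
p = (17774·62346 − 10870·102494)/2669648 = -746497/333706; q = (1938·102494 − 10870·17774)/2669648 = 678749/333706.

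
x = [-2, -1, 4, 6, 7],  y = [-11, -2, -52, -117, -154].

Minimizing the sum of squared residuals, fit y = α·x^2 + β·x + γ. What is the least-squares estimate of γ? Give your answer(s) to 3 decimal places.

From the data, Σx^2·x^2 = 3970, Σx^2·x = 614, Σx^2 = 106, Σx·x = 106, Σx = 14, Σ1 = 5.
Moment sums: Σx^2·y = -12636, Σx·y = -1964, Σy = -336.
Normal equations: [[3970, 614, 106]; [614, 106, 14]; [106, 14, 5]]·[α, β, γ]ᵀ = [-12636, -1964, -336]ᵀ.
Inverting the 3×3 Gram matrix, [α, β, γ]ᵀ = [-13655/4521, -4409/4521, -60/137]ᵀ.

γ = -0.438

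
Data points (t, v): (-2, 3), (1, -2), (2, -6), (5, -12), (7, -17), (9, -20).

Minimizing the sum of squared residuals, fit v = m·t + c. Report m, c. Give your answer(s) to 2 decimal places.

m = -2.17, c = -1.04

From the data, Σt·t = 164, Σt = 22, Σ1 = 6.
And Σt·v = -379, Σv = -54.
Δ = 164·6 − 22² = 500.
m = ((-379)·6 − 22·(-54))/500 = -543/250; c = (164·(-54) − 22·(-379))/500 = -259/250.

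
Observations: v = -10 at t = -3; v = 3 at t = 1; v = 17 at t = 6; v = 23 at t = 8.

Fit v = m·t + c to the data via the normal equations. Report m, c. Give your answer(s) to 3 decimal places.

m = 2.973, c = -0.669

Sums needed: Σt·t = 110, Σt = 12, Σ1 = 4.
Right-hand side: Σt·v = 319, Σv = 33.
Normal equations: [[110, 12]; [12, 4]]·[m, c]ᵀ = [319, 33]ᵀ.
Δ = 110·4 − 12² = 296.
m = (319·4 − 12·33)/296 = 110/37; c = (110·33 − 12·319)/296 = -99/148.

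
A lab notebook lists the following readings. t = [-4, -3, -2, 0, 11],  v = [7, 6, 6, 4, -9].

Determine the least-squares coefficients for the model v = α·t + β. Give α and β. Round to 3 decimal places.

α = -1.090, β = 3.236

Setting ∂/∂α … = 0 gives: 150·α + 2·β = -157;  2·α + 5·β = 14.
Eliminating β: 5·(row 1) − 2·(row 2) gives 746·α = 5·(-157) − 2·14 = -813, so α = -813/746.
Then β = (14 − 2·(-813/746))/5 = 1207/373.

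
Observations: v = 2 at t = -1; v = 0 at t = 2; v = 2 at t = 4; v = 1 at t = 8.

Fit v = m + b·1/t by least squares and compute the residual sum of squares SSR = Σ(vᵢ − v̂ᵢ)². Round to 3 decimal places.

SSR = 1.628

Compute the Gram sums: Σ1 = 4, Σ1/t = -1/8, Σ1/t·1/t = 85/64.
Moment sums: Σv = 5, Σ1/t·v = -11/8.
Normal equations: [[4, -1/8]; [-1/8, 85/64]]·[m, b]ᵀ = [5, -11/8]ᵀ.
det = 4·(85/64) − (-1/8)² = 339/64.
m = (5·(85/64) − (-1/8)·(-11/8))/(339/64) = 138/113; b = (4·(-11/8) − (-1/8)·5)/(339/64) = -104/113.
Residuals: -16/113, -86/113, 114/113, -12/113; SSR = 184/113.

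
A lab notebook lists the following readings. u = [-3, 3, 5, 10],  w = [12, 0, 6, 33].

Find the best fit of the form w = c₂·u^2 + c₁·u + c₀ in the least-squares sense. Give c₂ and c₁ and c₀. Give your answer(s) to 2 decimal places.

Forming MᵀM = [[10787, 1125, 143]; [1125, 143, 15]; [143, 15, 4]] and Mᵀw = [3558, 324, 51]ᵀ gives MᵀM·[c₂, c₁, c₀]ᵀ = Mᵀw.
Solving the 3×3 system (Gaussian elimination) gives c₂ = 72333/145658, c₁ = -268011/145658, c₀ = 138138/72829.

c₂ = 0.50, c₁ = -1.84, c₀ = 1.90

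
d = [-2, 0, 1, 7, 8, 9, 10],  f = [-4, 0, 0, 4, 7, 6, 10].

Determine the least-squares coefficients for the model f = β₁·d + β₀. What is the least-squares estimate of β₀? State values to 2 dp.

Entries of MᵀM: Σd·d = 299, Σd = 33, Σ1 = 7.
For Mᵀf: Σd·f = 246, Σf = 23.
MᵀM·[β₁, β₀]ᵀ = Mᵀf becomes [[299, 33]; [33, 7]]·[β₁, β₀]ᵀ = [246, 23]ᵀ.
det = 299·7 − 33² = 1004.
β₁ = (246·7 − 33·23)/1004 = 963/1004; β₀ = (299·23 − 33·246)/1004 = -1241/1004.

β₀ = -1.24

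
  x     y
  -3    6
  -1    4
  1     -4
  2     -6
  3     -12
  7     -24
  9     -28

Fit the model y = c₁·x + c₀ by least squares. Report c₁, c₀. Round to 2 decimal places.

With design matrix A, AᵀA = [[154, 18]; [18, 7]] and Aᵀy = [-494, -64]ᵀ.
Δ = 154·7 − 18² = 754.
c₁ = ((-494)·7 − 18·(-64))/754 = -1153/377; c₀ = (154·(-64) − 18·(-494))/754 = -482/377.

c₁ = -3.06, c₀ = -1.28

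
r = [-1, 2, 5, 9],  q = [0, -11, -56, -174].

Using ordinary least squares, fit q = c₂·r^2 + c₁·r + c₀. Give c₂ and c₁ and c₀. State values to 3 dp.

Setting ∂/∂c₂ … = 0 gives: 7203·c₂ + 861·c₁ + 111·c₀ = -15538;  861·c₂ + 111·c₁ + 15·c₀ = -1868;  111·c₂ + 15·c₁ + 4·c₀ = -241.
(Σr^2·r^2 = 7203, Σr^2·r = 861, Σr^2 = 111, Σr·r = 111, Σr = 15, Σ1 = 4, Σr^2·q = -15538, Σr·q = -1868, Σq = -241.)
Inverting the 3×3 Gram matrix, [c₂, c₁, c₀]ᵀ = [-2063/1034, -4357/3102, 18/47]ᵀ.

c₂ = -1.995, c₁ = -1.405, c₀ = 0.383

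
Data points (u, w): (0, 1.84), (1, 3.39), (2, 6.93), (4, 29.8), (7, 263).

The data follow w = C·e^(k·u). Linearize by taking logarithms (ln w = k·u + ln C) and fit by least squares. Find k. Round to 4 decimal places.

k = 0.7150

Taking logs, ln w = k·u + ln C, so regress ln w on u.
Σu = 14.0000, Σ(u)² = 70.0000, Σln w = 12.7331, Σu·ln w = 57.6757.
Equations: 70.0000·k + 14.0000·ln C = 57.6757;  14.0000·k + 5·ln C = 12.7331.
Slope k = (n·Σu·ln w − Σu·Σln w)/(n·Σ(u)² − (Σu)²) = (5·57.6757 − 14.0000·12.7331)/154.0000 = 0.71503; ln C = (Σln w − k·Σu)/n = 0.54454.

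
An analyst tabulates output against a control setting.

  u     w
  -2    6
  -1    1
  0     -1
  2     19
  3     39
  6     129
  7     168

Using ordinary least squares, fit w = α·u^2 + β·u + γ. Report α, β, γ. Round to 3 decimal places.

Sums needed: Σu^2·u^2 = 3811, Σu^2·u = 585, Σu^2 = 103, Σu·u = 103, Σu = 15, Σ1 = 7.
And Σu^2·w = 13328, Σu·w = 2092, Σw = 361.
Normal equations: [[3811, 585, 103]; [585, 103, 15]; [103, 15, 7]]·[α, β, γ]ᵀ = [13328, 2092, 361]ᵀ.
Inverting the 3×3 Gram matrix, [α, β, γ]ᵀ = [307007/104802, 123891/34934, 45479/52401]ᵀ.

α = 2.929, β = 3.546, γ = 0.868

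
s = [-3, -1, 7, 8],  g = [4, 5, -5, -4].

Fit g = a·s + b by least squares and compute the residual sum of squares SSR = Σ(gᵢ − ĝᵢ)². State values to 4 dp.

The normal equations are: 123·a + 11·b = -84;  11·a + 4·b = 0.
(Σs·s = 123, Σs = 11, Σ1 = 4, Σs·g = -84, Σg = 0.)
Eliminating b: 4·(row 1) − 11·(row 2) gives 371·a = 4·(-84) − 11·0 = -336, so a = -48/53.
Then b = (0 − 11·(-48/53))/4 = 132/53.
Residuals: -64/53, 85/53, -61/53, 40/53; SSR = 314/53.

SSR = 5.9245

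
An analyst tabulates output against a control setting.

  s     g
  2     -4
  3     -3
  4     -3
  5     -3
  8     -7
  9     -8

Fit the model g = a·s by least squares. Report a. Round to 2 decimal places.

Sums needed: Σs·s = 199.
Right-hand side: Σs·g = -172.
So AᵀA·[a]ᵀ = Aᵀg: [[199]]·[a]ᵀ = [-172]ᵀ.
Hence a = -172 / 199 ≈ -0.864322.

a = -0.86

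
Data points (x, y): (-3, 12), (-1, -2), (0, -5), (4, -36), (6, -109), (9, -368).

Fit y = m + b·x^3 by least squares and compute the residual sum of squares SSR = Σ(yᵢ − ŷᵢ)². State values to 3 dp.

With design matrix M, MᵀM = [[6, 981]; [981, 582923]] and Mᵀy = [-508, -294442]ᵀ.
Determinant 6·582923 − 981² = 2535177.
m = ((-508)·582923 − 981·(-294442))/2535177 = -7277282/2535177; b = (6·(-294442) − 981·(-508))/2535177 = -422768/845059.
Residuals: 3455198/2535177, 938624/2535177, -5398603/2535177, -2817634/2535177, 4896653/2535177, -1074238/2535177; SSR = 29597374/2535177.

SSR = 11.675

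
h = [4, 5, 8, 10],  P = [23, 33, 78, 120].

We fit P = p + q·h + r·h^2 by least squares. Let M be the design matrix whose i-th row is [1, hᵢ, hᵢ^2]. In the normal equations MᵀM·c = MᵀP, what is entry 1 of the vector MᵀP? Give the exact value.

Entry 1 ↔ basis 1, so (MᵀP)_{1} = Σᵢ Pᵢ = (1)·(23) + (1)·(33) + (1)·(78) + (1)·(120) = 254.

254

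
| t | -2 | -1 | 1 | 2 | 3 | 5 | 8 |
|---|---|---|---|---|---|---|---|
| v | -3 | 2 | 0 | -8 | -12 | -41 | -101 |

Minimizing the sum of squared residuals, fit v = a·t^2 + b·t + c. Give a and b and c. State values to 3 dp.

Compute the Gram sums: Σt^2·t^2 = 4836, Σt^2·t = 664, Σt^2 = 108, Σt·t = 108, Σt = 16, Σ1 = 7.
And Σt^2·v = -7639, Σt·v = -1061, Σv = -163.
Row-reducing yields a = -27593/18340, b = -78089/91700, c = 42948/22925.

a = -1.505, b = -0.852, c = 1.873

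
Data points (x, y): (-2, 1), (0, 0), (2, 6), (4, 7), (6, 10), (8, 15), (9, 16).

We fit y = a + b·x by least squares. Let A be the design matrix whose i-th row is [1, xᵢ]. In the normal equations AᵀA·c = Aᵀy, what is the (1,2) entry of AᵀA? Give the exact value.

27

Row 1 ↔ basis 1, column 2 ↔ basis x, so (AᵀA)_{1,2} = Σᵢ x = (1)·(-2) + (1)·(0) + (1)·(2) + (1)·(4) + (1)·(6) + (1)·(8) + (1)·(9) = 27.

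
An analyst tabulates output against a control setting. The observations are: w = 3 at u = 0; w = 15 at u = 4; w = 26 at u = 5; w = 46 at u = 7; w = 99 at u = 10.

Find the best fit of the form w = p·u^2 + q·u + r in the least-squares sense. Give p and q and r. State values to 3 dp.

With design matrix A, AᵀA = [[13282, 1532, 190]; [1532, 190, 26]; [190, 26, 5]] and Aᵀw = [13044, 1502, 189]ᵀ.
Inverting the 3×3 Gram matrix, [p, q, r]ᵀ = [48491/45327, -51922/45327, 46899/15109]ᵀ.

p = 1.070, q = -1.145, r = 3.104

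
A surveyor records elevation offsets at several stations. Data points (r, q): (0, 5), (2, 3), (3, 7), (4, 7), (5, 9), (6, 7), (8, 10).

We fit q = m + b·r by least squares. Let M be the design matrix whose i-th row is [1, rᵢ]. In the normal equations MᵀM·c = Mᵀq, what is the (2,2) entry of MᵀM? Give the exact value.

154

Row 2 ↔ basis r, column 2 ↔ basis r, so (MᵀM)_{2,2} = Σᵢ (r)·(r) = (0)·(0) + (2)·(2) + (3)·(3) + (4)·(4) + (5)·(5) + (6)·(6) + (8)·(8) = 154.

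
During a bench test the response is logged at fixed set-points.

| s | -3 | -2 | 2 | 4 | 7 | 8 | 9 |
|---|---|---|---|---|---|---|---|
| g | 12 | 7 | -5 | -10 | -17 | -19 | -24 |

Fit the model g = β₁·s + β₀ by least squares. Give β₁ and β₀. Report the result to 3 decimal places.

With design matrix M, MᵀM = [[227, 25]; [25, 7]] and Mᵀg = [-587, -56]ᵀ.
Eliminating β₀: 7·(row 1) − 25·(row 2) gives 964·β₁ = 7·(-587) − 25·(-56) = -2709, so β₁ = -2709/964.
Then β₀ = ((-56) − 25·(-2709/964))/7 = 1963/964.

β₁ = -2.810, β₀ = 2.036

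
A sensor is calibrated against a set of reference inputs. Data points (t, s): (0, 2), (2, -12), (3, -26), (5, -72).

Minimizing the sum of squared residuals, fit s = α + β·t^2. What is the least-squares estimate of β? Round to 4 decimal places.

β = -2.9252

With design matrix M, MᵀM = [[4, 38]; [38, 722]] and Mᵀs = [-108, -2082]ᵀ.
det = 4·722 − 38² = 1444.
α = ((-108)·722 − 38·(-2082))/1444 = 15/19; β = (4·(-2082) − 38·(-108))/1444 = -1056/361.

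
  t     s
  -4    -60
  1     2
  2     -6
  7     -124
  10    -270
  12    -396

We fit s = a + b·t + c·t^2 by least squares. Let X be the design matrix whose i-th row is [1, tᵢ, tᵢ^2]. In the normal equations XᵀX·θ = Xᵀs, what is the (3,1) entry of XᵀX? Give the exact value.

Row 3 ↔ basis t^2, column 1 ↔ basis 1, so (XᵀX)_{3,1} = Σᵢ t^2 = (16)·(1) + (1)·(1) + (4)·(1) + (49)·(1) + (100)·(1) + (144)·(1) = 314.

314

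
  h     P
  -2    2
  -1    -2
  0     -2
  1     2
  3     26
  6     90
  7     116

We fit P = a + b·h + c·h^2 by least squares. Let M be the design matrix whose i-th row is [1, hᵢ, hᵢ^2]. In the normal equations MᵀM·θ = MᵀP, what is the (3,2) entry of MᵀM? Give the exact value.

Row 3 ↔ basis h^2, column 2 ↔ basis h, so (MᵀM)_{3,2} = Σᵢ (h^2)·(h) = (4)·(-2) + (1)·(-1) + (0)·(0) + (1)·(1) + (9)·(3) + (36)·(6) + (49)·(7) = 578.

578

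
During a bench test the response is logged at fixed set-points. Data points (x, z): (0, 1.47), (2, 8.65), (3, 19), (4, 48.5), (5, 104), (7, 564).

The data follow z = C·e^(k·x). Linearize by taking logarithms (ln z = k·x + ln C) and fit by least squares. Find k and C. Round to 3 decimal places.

Let Y = ln z. Fitting Y = k·x + ln C by least squares:
Σx = 21.0000, Σ(x)² = 103.0000, Σln z = 20.3483, Σx·ln z = 96.2420.
Normal system: [[103.0000, 21.0000]; [21.0000, 6]]·[k, ln C]ᵀ = [96.2420, 20.3483]ᵀ.
Δ = 103.0000·6 − (21.0000)² = 177.0000; k = (96.2420·6 − 21.0000·20.3483)/177.0000 = 0.84824, ln C = (103.0000·20.3483 − 21.0000·96.2420)/177.0000 = 0.42254, so C = exp(0.42254) = 1.52583.

k = 0.848, C = 1.526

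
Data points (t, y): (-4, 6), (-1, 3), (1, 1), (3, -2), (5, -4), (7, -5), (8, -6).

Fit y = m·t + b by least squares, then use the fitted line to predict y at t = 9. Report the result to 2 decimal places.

With design matrix X, XᵀX = [[165, 19]; [19, 7]] and Xᵀy = [-135, -7]ᵀ.
det = 165·7 − 19² = 794.
m = ((-135)·7 − 19·(-7))/794 = -406/397; b = (165·(-7) − 19·(-135))/794 = 705/397.
At t = 9: ŷ = (-406/397)·(9) + (705/397)·(1) = -2949/397.

ŷ = -7.43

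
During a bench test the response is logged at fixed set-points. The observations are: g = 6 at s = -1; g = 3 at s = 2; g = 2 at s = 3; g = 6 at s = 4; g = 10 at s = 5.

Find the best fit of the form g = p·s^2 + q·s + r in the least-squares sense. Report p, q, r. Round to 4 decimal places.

p = 0.6659, q = -2.0505, r = 3.4066

Sums needed: Σs^2·s^2 = 979, Σs^2·s = 223, Σs^2 = 55, Σs·s = 55, Σs = 13, Σ1 = 5.
For Xᵀg: Σs^2·g = 382, Σs·g = 80, Σg = 27.
Solving the 3×3 system (Gaussian elimination) gives p = 2545/3822, q = -7837/3822, r = 310/91.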